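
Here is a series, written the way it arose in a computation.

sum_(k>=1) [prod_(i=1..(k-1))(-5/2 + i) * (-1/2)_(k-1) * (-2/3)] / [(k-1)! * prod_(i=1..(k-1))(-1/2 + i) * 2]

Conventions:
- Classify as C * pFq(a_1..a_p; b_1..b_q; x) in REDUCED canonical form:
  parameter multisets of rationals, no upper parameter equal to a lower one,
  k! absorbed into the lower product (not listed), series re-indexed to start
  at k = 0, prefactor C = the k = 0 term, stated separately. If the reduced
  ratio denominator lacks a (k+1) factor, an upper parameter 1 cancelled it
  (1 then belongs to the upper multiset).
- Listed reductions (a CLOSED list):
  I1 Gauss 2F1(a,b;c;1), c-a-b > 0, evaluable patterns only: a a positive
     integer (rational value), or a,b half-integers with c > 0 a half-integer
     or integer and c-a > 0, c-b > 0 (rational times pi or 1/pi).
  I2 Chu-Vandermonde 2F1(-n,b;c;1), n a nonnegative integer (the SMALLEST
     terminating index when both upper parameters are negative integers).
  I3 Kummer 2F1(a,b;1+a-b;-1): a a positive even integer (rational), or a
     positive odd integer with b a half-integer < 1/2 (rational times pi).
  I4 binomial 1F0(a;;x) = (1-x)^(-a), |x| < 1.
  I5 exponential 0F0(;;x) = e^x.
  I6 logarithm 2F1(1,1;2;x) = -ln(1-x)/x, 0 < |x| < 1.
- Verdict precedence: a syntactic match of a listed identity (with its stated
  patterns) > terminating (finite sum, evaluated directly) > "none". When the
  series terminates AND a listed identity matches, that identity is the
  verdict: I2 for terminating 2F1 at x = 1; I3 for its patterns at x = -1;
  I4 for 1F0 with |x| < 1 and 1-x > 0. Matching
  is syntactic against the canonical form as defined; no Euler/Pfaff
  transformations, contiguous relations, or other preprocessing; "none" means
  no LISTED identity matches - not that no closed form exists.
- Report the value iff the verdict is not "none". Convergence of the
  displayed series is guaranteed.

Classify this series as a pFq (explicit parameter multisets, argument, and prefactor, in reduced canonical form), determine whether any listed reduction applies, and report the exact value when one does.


Classification (C = -1/3): 2F1 with upper {-3/2, -1/2}, lower {1/2}, argument x = 1. Verdict: Gauss's theorem I1 (half-integer case) applies (x = 1; upper {-3/2, -1/2} half-integers, c = 1/2 in the evaluable pattern). Hence: (-1/4) * pi.

The tell: t_0 being -1/3, the constant factors (prefactor -1/3) combine into one prefactor.
Consecutive-term ratio: r(k) = 1 * (k-3/2) (k-1/2) / [(k+1/2) (k+1)] - rational; roots negated = parameters, x = 1, C = -1/3.


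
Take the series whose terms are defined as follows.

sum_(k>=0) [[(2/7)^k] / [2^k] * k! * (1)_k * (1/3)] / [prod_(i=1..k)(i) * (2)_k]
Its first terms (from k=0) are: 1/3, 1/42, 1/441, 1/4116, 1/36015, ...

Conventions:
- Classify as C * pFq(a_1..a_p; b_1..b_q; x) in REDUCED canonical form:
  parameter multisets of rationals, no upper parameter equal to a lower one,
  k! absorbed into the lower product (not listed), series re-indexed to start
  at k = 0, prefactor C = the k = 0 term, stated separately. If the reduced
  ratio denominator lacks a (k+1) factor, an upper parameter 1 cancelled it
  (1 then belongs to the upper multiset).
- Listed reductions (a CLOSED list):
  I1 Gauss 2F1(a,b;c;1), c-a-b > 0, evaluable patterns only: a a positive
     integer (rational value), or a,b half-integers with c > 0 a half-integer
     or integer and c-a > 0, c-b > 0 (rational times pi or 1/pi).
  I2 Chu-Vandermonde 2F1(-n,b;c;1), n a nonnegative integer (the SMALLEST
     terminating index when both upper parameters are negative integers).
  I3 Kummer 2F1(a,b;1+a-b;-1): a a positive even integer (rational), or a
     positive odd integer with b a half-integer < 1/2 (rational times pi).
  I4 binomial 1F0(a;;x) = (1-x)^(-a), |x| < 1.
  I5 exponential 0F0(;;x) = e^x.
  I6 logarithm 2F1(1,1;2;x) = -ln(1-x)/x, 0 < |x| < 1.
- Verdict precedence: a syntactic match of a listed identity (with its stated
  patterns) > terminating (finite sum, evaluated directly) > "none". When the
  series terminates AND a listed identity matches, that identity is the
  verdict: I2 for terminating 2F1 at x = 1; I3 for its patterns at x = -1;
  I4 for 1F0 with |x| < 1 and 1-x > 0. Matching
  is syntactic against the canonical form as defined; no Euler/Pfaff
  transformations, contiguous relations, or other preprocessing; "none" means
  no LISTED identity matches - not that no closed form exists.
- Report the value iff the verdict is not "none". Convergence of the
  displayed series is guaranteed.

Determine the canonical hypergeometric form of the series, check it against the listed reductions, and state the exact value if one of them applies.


Key step: x = (1/7) and the two k-th powers (C = 1/3) combine into one argument.
Consecutive-term ratio: r(k) = (1/7) * (k+1) (k+1) / [(k+2) (k+1)] - rational in k, leading ratio (1/7); with t_0 = 1/3, classification follows.

This is 1/3 * 2F1(1, 1; 2; 1/7) in reduced canonical form. Verdict: logarithm (I6) matches (the logarithm: parameters (1,1;2), x = 1/7). Hence: (-7/3) * ln(6/7).


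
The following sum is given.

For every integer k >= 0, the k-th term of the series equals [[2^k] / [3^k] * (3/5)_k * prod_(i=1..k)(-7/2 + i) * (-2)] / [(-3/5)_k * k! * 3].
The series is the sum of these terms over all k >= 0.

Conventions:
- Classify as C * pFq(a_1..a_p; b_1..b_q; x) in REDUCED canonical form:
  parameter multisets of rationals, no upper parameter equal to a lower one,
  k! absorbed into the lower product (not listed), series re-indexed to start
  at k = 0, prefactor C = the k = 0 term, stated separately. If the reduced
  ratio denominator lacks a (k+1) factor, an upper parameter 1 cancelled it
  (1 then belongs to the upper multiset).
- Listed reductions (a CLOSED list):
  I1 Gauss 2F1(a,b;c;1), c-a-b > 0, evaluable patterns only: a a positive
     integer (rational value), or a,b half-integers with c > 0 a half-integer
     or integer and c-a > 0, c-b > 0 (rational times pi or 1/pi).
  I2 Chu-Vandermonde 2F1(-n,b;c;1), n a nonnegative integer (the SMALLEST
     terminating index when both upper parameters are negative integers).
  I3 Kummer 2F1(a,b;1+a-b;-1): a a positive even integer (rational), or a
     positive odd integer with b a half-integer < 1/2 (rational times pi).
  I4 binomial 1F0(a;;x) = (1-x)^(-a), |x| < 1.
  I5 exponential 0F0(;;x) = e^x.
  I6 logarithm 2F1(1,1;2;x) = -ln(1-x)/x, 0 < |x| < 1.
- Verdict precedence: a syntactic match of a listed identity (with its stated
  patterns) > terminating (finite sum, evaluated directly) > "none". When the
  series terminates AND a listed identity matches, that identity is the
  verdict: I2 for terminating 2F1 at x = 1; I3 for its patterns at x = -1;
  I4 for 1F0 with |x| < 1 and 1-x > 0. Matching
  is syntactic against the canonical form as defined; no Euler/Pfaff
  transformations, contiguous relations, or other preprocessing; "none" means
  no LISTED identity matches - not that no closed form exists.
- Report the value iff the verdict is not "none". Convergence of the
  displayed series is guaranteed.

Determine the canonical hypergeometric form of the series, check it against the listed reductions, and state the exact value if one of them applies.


At argument 2/3: a 2F1 with upper {-5/2, 3/5}, lower {-3/5}, scaled by C = -2/3. Verdict: none here - no I1-I6 shape fits x = 2/3 with lower {-3/5}.

Key step: with t_0 = -2/3, the constant factors (C = -2/3, x = 2/3) combine into one prefactor.
Adjacent-term ratio: r(k) = (2/3) * (k-5/2) (k+3/5) / [(k-3/5) (k+1)] - poly over poly, x = (2/3) from leading terms; C = -2/3 at k = 0.


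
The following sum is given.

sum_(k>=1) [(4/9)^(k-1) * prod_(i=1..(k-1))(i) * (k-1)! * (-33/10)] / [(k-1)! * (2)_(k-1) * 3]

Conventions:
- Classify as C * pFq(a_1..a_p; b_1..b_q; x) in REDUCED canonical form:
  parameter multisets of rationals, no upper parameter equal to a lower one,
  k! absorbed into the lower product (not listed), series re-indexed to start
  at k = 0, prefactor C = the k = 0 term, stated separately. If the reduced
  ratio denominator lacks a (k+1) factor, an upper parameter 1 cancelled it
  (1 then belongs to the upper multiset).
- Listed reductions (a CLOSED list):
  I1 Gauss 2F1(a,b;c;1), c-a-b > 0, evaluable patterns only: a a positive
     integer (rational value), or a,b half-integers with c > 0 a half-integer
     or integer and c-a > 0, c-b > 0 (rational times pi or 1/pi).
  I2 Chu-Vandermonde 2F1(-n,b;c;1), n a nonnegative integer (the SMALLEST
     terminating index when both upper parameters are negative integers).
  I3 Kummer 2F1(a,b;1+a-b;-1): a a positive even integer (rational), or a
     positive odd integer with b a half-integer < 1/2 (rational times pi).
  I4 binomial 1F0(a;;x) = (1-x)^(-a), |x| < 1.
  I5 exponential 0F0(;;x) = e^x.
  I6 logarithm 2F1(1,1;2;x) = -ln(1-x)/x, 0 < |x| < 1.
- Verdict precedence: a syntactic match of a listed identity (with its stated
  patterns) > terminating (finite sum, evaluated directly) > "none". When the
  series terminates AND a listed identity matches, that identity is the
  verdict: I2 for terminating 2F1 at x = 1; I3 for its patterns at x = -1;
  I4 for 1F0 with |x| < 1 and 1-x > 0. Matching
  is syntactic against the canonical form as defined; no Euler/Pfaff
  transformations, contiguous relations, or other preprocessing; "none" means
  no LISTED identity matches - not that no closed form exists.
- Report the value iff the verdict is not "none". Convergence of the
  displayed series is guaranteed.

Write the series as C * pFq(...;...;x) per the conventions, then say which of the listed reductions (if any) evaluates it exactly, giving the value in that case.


At argument 4/9: a 2F1 with upper {1, 1}, lower {2}, scaled by C = -11/10. Verdict (x = 4/9): logarithm (I6) applies (the logarithm: parameters (1,1;2), x = 4/9). Value: (99/40) * ln(5/9).

Key step: t_0 being -11/10, the constant factors (C = -11/10) combine into one prefactor.
Ratio: r(k) = (4/9) * (k+1) (k+1) / [(k+2) (k+1)] - poly over poly, x = (4/9) from leading terms; C = -11/10 at k = 0.


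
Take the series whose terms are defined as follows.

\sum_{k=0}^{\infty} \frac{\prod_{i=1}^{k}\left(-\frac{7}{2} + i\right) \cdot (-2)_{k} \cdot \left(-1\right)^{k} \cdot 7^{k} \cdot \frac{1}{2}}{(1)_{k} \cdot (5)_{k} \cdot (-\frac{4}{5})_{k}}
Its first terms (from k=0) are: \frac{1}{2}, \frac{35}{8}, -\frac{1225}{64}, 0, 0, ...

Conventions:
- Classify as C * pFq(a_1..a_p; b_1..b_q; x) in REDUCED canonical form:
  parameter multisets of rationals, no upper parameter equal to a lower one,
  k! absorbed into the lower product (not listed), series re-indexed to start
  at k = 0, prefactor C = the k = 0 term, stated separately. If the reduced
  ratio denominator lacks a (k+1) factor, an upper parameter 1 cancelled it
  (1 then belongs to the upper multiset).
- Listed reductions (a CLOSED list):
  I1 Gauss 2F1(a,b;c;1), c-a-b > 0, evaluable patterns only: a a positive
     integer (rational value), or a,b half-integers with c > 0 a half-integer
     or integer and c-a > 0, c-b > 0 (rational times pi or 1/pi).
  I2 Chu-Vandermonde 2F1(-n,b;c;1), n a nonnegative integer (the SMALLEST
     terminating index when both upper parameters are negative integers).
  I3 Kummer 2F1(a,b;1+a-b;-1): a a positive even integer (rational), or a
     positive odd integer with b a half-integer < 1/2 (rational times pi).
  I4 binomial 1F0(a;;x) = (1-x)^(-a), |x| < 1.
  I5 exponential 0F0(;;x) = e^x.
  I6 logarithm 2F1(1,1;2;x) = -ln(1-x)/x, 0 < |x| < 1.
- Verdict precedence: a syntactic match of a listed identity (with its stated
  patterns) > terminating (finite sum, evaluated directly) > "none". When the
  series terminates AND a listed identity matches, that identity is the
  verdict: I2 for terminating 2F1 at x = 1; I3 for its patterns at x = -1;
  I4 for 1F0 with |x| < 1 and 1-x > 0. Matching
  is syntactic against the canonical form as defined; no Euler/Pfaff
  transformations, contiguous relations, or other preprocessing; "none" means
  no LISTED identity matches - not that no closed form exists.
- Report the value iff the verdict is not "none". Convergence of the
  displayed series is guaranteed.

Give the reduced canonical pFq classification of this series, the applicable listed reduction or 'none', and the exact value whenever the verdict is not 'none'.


The series (x = -7) is 2F2: upper {-\frac{5}{2}, -2}, lower {-\frac{4}{5}, 5}, prefactor \frac{1}{2}. Verdict: terminating (-2 upstairs). 3 nonzero terms in all; added directly. Exact value: -\frac{913}{64}.

The tell: from the first term \frac{1}{2}: (1)_k (C = 1/2, x = -7) is k! itself.
Ratio: r(k) = -7 * (k-\frac{5}{2}) (k-2) / [(k-\frac{4}{5}) (k+5) (k+1)] - rational; roots negated = parameters, x = -7, C = \frac{1}{2}.


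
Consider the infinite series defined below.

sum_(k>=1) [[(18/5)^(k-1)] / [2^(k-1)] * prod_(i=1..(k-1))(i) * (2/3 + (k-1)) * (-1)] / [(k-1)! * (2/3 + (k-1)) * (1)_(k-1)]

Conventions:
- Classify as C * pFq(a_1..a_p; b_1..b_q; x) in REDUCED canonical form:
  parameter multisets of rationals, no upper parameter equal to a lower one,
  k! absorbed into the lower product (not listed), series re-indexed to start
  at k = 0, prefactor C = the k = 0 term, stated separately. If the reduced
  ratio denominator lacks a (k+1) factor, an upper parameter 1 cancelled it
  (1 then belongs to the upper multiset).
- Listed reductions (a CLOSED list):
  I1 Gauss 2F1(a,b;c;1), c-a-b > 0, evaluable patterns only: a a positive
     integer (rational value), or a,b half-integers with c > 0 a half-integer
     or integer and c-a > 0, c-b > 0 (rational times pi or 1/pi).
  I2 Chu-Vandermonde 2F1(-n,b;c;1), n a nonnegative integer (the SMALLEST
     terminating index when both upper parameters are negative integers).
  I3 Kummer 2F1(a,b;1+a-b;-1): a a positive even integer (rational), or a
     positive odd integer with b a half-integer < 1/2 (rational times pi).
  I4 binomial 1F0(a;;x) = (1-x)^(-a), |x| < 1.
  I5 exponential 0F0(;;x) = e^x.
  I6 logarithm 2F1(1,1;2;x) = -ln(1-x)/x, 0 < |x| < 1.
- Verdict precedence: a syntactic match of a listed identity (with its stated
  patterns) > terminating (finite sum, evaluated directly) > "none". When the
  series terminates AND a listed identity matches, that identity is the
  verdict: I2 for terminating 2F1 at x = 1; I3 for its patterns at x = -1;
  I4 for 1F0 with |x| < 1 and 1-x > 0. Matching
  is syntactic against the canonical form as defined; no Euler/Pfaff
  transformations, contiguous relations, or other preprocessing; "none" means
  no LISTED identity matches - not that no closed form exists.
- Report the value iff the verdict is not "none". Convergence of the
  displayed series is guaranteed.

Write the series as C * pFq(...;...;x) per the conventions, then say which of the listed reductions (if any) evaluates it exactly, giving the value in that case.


Canonical form: C = -1 times 0F0 with upper {-}, lower {-}, x = 9/5. Verdict (x = 9/5): the exponential series (I5) applies (the 0F0 exponential series at x = 9/5). Exact value: (-1) * e^(9/5).

Key observation: t_0 = -1 here, and the parameter 1 appears in both the upper and lower lists and cancels (alongside the other common factor).
Consecutive-term ratio: r(k) = (9/5) * 1 / [(k+1)] - poly over poly, x = (9/5) from leading terms; C = -1 at k = 0.


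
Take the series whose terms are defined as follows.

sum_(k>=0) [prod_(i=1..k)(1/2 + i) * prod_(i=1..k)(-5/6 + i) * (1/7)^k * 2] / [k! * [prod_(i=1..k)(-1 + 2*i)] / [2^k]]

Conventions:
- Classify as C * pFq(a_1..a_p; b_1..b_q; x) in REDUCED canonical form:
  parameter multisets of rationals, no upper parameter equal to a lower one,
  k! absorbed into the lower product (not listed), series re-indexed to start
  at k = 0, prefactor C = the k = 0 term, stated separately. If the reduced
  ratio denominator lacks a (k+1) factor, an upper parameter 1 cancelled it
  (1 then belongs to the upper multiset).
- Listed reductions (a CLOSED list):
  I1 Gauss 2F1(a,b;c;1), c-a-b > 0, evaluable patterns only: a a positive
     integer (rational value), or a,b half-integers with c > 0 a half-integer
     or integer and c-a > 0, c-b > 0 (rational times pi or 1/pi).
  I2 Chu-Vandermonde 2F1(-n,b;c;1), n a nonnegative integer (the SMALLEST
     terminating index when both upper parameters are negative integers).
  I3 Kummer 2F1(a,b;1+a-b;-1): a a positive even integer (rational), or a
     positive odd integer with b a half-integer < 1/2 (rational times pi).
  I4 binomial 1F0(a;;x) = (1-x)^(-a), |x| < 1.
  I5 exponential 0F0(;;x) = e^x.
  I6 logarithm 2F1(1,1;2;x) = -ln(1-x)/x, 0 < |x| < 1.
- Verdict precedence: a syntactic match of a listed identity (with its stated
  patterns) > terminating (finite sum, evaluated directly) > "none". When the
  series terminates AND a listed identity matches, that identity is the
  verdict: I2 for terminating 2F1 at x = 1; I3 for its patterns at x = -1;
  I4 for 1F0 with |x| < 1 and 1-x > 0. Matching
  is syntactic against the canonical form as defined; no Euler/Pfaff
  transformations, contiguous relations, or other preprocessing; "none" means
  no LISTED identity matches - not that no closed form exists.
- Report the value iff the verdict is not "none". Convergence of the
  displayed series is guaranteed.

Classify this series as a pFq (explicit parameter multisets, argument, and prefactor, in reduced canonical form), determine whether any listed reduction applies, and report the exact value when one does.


This is 2 * 2F1(1/6, 3/2; 1/2; 1/7) in reduced canonical form. Verdict: none. Every listed pattern misses the 2F1 form at 1/7, upper {1/6, 3/2}.

Key observation: t_0 = 2 here, and the running product (prefactor 2) telescopes to a rising factorial.
Ratio: r(k) = (1/7) * (k+1/6) (k+3/2) / [(k+1/2) (k+1)] ; factor over Q: parameters, x = (1/7), and C = 2.


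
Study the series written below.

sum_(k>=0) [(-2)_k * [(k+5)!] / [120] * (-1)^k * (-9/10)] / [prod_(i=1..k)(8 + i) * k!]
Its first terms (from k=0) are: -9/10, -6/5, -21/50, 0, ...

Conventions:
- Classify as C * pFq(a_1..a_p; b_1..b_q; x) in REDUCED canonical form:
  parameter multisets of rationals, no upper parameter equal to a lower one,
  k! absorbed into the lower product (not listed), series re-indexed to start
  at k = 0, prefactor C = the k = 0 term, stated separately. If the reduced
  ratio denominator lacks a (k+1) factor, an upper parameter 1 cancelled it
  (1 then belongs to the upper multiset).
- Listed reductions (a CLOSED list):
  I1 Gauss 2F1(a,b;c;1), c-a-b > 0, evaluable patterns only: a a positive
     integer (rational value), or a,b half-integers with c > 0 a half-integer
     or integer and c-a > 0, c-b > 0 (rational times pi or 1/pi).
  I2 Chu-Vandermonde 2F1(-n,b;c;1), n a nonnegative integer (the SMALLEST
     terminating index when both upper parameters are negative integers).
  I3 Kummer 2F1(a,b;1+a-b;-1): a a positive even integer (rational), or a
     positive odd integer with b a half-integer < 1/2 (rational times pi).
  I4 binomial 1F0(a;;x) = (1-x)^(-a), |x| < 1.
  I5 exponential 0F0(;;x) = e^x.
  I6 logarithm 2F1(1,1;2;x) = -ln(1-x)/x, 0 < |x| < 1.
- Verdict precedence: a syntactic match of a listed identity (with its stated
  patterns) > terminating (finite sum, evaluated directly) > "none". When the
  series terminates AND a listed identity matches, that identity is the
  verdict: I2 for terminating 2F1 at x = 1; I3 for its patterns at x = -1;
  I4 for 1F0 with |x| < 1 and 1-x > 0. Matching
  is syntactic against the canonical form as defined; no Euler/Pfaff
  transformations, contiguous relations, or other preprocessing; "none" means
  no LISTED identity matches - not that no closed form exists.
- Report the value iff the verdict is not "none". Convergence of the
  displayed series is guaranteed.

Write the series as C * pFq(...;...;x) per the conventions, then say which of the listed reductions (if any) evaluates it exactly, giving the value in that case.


Key step: x = (-1) and the lower running product (prefactor -9/10) is a rising factorial.
Consecutive-term ratio: r(k) = (-1) * (k-2) (k+6) / [(k+9) (k+1)] - rational; roots negated = parameters, x = (-1), C = -9/10.

The series (x = -1) is 2F1: upper {-2, 6}, lower {9}, prefactor -9/10. Verdict: Kummer's theorem (I3) fires (x = -1; c = 9 equals 1+a-b for upper {-2, 6}: listed pattern). Sum: -63/25.


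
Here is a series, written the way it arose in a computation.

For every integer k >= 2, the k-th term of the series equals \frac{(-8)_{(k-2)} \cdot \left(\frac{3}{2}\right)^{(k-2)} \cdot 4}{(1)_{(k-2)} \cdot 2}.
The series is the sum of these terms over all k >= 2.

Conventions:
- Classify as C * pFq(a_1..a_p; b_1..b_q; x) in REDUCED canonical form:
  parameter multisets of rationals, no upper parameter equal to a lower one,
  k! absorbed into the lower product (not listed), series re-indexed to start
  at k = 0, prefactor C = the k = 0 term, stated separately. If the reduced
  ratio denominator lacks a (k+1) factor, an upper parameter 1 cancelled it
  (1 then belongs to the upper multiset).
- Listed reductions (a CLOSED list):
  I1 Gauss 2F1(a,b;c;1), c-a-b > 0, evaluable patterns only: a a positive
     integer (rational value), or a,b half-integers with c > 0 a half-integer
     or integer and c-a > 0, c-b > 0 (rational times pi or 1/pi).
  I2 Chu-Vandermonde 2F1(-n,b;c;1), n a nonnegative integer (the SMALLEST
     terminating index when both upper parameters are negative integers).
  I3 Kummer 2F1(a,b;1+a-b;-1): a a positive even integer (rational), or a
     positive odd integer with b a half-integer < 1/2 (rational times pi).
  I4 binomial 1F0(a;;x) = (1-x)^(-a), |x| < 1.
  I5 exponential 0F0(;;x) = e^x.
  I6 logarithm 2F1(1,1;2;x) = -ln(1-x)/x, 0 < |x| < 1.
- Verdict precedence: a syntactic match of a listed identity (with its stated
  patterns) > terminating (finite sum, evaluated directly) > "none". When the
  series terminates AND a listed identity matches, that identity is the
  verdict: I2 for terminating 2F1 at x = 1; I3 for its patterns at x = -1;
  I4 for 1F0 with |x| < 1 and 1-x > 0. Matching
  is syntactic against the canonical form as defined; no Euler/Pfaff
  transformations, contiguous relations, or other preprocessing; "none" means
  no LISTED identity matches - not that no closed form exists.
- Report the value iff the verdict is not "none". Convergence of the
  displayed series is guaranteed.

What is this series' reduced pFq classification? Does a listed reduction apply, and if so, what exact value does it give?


At argument \frac{3}{2}: a 1F0 with upper {-8}, lower {-}, scaled by C = 2. Verdict: terminating at k = 8: the factor (-8)_k kills every later term; summing the 9 survivors is exact. Hence: \frac{1}{128}.

The tell: x = \frac{3}{2} and (1)_k (prefactor 2) is k! itself.
Consecutive-term ratio: r(k) = \frac{3}{2} * (k-8) / [(k+1)] - rational in k, leading ratio \frac{3}{2}; with t_0 = 2, classification follows.


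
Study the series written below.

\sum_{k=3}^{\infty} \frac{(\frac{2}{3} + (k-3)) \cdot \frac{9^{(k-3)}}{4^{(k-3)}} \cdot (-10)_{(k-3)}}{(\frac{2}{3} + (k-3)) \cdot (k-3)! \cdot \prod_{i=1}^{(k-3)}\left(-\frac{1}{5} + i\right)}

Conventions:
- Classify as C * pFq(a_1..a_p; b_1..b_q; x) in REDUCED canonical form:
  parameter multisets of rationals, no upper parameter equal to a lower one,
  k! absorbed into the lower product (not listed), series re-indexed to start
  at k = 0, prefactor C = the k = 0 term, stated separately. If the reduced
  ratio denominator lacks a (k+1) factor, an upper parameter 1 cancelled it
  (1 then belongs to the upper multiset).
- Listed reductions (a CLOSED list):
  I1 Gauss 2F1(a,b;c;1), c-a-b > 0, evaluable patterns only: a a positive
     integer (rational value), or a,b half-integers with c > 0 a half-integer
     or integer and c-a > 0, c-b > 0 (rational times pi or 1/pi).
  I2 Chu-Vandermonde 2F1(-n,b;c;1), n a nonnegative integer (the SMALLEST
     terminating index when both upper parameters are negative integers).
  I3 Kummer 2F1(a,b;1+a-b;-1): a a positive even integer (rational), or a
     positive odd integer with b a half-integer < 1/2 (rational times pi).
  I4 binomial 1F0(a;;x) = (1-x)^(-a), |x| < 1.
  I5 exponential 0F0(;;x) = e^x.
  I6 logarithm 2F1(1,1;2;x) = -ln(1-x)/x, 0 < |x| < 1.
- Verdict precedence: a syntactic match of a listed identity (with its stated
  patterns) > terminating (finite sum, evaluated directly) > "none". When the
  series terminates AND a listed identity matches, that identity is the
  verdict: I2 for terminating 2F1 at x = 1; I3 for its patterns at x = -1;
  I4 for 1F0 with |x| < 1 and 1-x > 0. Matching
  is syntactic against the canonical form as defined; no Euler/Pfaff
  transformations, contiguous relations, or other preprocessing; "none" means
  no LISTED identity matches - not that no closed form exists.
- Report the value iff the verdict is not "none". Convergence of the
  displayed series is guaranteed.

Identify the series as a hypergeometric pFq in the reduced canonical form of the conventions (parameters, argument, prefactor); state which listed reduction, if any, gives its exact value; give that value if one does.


First insight: t_0 = 1 here, and the lower running product (C = 1) is a rising factorial.
Adjacent-term ratio: r(k) = \frac{9}{4} * (k-10) / [(k+\frac{4}{5}) (k+1)] - rational in k. x = \frac{9}{4}; t_0 = 1; negate the roots.

The series (x = \frac{9}{4}) is 1F1: upper {-10}, lower {\frac{4}{5}}, prefactor 1. Verdict: terminating (-10 upstairs). 11 nonzero terms in all; added directly. Value: -\frac{299330298317368079}{246661036424298496}.


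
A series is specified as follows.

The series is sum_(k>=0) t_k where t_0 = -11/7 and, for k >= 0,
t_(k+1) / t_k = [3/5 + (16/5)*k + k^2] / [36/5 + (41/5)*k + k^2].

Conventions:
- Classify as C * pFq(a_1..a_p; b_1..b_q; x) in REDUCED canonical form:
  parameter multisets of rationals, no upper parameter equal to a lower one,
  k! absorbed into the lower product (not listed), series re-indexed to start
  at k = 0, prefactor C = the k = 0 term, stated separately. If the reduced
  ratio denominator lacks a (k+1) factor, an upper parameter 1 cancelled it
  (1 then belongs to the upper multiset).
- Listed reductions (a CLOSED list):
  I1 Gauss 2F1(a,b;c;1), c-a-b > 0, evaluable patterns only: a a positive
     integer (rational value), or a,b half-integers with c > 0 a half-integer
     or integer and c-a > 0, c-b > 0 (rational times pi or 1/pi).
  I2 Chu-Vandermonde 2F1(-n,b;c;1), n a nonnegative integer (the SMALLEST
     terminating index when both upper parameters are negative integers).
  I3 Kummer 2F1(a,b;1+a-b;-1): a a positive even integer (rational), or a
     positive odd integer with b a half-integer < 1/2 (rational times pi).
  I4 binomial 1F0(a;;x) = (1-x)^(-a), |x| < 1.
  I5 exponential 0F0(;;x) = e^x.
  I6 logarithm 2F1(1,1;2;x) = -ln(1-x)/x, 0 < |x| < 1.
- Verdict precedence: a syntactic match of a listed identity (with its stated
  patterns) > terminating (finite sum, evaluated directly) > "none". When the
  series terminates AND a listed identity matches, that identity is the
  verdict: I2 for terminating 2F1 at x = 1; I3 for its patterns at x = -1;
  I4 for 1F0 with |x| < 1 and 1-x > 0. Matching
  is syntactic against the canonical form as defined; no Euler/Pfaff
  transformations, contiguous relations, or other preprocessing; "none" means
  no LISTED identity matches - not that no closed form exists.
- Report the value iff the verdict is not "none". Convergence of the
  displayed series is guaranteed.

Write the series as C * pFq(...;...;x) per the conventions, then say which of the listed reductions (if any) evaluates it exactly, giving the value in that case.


Reduced: x = 1, 2F1, upper = {1/5, 3}, lower = {36/5}, C = -11/7. Verdict: Gauss (I1, integer-parameter pattern) applies (x = 1: the Gamma ratio telescopes since c-a-b = 4 > 0 and a = 3 in Z>0). Exact value: -4433/2500.

Structural cue: from the first term -11/7: factor the ratio over Q (prefactor -11/7): negated roots = parameters.
Ratio: r(k) = 1 * (k+1/5) (k+3) / [(k+36/5) (k+1)] - rational in k. x = 1; t_0 = -11/7; negate the roots.


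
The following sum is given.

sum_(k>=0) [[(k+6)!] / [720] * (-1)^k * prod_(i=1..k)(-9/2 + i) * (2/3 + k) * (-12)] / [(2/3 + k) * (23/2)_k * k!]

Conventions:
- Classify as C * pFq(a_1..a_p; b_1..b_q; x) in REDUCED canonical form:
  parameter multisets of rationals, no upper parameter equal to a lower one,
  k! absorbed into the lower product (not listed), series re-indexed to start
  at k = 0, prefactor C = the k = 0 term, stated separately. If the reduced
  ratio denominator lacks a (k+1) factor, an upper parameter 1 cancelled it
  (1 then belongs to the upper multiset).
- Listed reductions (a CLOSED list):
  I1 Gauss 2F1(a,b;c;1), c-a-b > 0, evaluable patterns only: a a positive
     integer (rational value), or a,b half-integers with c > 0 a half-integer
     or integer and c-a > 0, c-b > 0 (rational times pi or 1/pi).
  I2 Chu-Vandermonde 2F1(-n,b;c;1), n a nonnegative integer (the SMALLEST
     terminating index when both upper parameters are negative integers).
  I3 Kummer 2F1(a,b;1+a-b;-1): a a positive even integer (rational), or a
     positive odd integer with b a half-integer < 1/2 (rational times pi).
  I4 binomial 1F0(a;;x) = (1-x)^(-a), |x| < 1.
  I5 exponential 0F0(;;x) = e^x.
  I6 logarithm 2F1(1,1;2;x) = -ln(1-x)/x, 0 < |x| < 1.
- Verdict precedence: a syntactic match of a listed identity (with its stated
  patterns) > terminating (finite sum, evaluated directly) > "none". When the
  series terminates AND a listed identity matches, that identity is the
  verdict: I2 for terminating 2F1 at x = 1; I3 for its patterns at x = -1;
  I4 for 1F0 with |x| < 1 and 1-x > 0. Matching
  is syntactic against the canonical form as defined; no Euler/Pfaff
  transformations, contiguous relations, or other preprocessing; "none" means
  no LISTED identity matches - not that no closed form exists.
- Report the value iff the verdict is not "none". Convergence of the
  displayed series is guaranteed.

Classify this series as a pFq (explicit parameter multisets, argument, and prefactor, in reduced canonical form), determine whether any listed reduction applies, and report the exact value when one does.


At argument -1: a 2F1 with upper {-7/2, 7}, lower {23/2}, scaled by C = -12. Verdict: Kummer's theorem (I3) applies (x = -1; c = 23/2 equals 1+a-b for upper {-7/2, 7}: listed pattern). Value: (-43648605/2097152) * pi.

The tell: x = (-1) and the running product (C = -12) telescopes to a rising factorial.
Ratio: r(k) = (-1) * (k-7/2) (k+7) / [(k+23/2) (k+1)] - rational in k. x = (-1); t_0 = -12; negate the roots.


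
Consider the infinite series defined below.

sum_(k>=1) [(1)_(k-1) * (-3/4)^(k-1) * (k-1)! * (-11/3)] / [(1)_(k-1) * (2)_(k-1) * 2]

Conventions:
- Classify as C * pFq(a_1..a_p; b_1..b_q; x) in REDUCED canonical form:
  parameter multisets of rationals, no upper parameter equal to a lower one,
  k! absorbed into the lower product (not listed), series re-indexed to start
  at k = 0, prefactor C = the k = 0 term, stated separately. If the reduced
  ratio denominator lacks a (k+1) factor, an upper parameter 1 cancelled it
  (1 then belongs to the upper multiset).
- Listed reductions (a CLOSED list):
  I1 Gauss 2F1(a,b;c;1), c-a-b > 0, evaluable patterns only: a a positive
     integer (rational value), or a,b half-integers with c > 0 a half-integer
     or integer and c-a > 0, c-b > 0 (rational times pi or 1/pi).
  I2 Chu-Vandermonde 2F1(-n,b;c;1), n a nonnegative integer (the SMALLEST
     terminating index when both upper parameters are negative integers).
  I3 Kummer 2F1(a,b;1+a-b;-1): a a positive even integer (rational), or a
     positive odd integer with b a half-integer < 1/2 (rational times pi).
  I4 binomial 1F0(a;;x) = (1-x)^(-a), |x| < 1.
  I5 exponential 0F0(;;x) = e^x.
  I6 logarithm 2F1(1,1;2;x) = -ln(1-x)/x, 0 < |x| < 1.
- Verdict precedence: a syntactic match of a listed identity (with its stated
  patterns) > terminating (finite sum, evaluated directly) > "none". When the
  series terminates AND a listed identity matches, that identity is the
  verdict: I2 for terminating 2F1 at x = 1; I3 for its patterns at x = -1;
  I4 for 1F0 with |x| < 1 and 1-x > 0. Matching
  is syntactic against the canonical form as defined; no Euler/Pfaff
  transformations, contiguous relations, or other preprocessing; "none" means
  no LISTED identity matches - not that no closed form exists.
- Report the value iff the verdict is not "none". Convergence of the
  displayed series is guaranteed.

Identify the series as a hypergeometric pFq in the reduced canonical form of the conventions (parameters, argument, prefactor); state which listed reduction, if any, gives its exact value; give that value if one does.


Prefactor -11/6, argument -3/4: 2F1 with upper {1, 1} over lower {2}. Verdict: the I6 logarithm reduction fires (the logarithm: parameters (1,1;2), x = -3/4). Value: (-22/9) * ln(7/4).

Structural cue: t_0 = -11/6 here, and the constant factors (C = -11/6) combine into one prefactor.
Ratio: r(k) = (-3/4) * (k+1) (k+1) / [(k+2) (k+1)] - rational in k, leading ratio (-3/4); with t_0 = -11/6, classification follows.


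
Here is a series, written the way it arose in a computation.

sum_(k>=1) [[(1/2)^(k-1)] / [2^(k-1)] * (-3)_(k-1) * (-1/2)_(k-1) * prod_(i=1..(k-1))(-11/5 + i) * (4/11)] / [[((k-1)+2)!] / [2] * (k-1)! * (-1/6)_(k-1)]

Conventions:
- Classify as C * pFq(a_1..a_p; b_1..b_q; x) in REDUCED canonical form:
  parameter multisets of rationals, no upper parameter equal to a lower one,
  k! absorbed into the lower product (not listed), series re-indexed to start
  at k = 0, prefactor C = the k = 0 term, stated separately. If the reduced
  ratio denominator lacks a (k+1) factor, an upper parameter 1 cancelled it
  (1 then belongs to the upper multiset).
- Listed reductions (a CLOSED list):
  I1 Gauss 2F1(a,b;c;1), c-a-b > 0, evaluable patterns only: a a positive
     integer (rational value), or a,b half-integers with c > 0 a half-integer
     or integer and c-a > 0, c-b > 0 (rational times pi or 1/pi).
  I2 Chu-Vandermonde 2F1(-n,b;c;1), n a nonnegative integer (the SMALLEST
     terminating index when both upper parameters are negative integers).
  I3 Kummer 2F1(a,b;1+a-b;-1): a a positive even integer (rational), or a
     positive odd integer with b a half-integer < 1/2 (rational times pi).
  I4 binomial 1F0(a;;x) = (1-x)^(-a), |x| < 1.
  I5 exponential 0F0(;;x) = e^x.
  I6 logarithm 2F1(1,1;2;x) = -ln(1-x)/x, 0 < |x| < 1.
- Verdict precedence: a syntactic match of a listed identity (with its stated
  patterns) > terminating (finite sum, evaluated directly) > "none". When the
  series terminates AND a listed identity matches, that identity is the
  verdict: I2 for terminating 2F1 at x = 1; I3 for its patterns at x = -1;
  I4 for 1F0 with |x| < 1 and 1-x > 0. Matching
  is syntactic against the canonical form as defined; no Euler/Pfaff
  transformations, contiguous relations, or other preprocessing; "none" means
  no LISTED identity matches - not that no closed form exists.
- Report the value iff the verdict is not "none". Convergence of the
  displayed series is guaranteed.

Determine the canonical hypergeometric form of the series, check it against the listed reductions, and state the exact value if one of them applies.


Classification (C = 4/11): 3F2 with upper {-3, -6/5, -1/2}, lower {-1/6, 3}, argument x = 1/4. Verdict: terminating (-3 upstairs). 4 nonzero terms in all; added directly. Its exact value is 262168/378125.

Key step: t_0 = 4/11 here, and the two k-th powers (C = 4/11) combine into one argument.
Consecutive-term ratio: r(k) = (1/4) * (k-3) (k-6/5) (k-1/2) / [(k-1/6) (k+3) (k+1)] - poly over poly, x = (1/4) from leading terms; C = 4/11 at k = 0.


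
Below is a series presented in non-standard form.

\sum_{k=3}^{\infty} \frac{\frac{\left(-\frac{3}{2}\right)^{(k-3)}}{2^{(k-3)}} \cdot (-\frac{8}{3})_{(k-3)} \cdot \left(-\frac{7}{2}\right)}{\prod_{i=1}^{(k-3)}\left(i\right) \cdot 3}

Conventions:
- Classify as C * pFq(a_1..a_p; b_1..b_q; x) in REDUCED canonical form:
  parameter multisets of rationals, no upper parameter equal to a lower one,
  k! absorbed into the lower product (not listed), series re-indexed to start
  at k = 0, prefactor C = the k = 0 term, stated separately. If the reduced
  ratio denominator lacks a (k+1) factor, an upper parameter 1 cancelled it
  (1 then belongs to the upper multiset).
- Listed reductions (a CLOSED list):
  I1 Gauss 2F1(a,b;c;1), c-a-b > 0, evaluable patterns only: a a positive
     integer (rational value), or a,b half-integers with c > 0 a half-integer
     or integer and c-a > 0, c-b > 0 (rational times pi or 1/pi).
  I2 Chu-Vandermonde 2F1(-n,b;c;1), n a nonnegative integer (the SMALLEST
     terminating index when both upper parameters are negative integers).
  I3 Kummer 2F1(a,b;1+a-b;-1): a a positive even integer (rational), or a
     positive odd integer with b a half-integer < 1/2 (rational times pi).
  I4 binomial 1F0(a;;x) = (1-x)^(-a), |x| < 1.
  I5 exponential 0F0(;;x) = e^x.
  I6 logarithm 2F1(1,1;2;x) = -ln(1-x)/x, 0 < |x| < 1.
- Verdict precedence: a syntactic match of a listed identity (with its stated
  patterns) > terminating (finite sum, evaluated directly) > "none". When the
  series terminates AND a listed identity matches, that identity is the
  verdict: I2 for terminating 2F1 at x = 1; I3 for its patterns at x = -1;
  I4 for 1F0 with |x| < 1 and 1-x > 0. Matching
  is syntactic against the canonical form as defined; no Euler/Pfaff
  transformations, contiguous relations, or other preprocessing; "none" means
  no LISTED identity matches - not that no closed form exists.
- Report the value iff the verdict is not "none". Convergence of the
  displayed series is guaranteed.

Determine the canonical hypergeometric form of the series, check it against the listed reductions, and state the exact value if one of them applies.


Key step: t_0 being -\frac{7}{6}, the constant factors (C = -7/6, x = -3/4) combine into one prefactor.
Consecutive-term ratio: r(k) = -\frac{3}{4} * (k-\frac{8}{3}) / [(k+1)] - rational in k. x = -\frac{3}{4}; t_0 = -\frac{7}{6}; negate the roots.

Classification (C = -\frac{7}{6}): 1F0 with upper {-\frac{8}{3}}, lower {-}, argument x = -\frac{3}{4}. Verdict: this is binomial (I4) (the 1F0 binomial series: exponent 8/3, x = -\frac{3}{4}). Its exact value is \left(-\frac{7}{6}\right) \cdot \left(\frac{7}{4}\right)^{\frac{8}{3}}.


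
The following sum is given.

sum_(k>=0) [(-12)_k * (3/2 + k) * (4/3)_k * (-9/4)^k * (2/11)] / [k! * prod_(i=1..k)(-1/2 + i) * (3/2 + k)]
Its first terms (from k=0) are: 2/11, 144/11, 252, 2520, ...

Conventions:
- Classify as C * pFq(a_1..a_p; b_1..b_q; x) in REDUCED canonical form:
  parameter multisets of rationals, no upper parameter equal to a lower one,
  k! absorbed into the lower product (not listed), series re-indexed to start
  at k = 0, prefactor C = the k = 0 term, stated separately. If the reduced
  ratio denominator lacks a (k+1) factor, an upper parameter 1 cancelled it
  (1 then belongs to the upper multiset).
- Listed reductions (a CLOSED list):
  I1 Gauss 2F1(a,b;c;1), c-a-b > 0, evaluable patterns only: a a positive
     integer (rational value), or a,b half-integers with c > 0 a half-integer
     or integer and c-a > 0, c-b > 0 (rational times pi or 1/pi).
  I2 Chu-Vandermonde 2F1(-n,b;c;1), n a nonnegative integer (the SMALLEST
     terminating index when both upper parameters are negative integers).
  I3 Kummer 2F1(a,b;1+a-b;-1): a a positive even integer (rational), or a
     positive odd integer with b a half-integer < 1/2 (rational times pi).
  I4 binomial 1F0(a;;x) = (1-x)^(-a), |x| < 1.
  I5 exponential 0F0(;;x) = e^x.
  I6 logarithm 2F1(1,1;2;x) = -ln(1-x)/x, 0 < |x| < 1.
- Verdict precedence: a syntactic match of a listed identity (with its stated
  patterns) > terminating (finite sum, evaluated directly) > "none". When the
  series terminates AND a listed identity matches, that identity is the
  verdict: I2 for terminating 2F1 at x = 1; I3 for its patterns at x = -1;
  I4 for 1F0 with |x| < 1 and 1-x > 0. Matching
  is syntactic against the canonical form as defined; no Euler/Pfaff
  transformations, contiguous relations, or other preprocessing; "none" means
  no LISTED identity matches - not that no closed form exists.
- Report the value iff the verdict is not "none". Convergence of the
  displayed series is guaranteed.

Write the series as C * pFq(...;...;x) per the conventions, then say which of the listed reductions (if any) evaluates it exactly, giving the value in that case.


Prefactor 2/11, argument -9/4: 2F1 with upper {-12, 4/3} over lower {1/2}. Verdict: terminating. (-12)_k vanishes past k = 12, leaving a 13-term sum, computed directly. Value: 13076530856/4301.

First insight: x = (-9/4) and the lower running product (C = 2/11, x = -9/4) is a rising factorial.
Ratio: r(k) = (-9/4) * (k-12) (k+4/3) / [(k+1/2) (k+1)] - poly over poly, x = (-9/4) from leading terms; C = 2/11 at k = 0.
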